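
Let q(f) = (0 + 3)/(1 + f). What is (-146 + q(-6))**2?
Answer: 537289/25 ≈ 21492.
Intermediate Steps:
q(f) = 3/(1 + f)
(-146 + q(-6))**2 = (-146 + 3/(1 - 6))**2 = (-146 + 3/(-5))**2 = (-146 + 3*(-1/5))**2 = (-146 - 3/5)**2 = (-733/5)**2 = 537289/25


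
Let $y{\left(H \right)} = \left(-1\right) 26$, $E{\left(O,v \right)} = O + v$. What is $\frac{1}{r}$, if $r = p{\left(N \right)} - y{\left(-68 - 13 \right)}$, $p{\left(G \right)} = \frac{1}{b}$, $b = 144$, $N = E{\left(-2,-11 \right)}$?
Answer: $\frac{144}{3745} \approx 0.038451$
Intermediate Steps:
$N = -13$ ($N = -2 - 11 = -13$)
$y{\left(H \right)} = -26$
$p{\left(G \right)} = \frac{1}{144}$
$r = \frac{3745}{144}$ ($r = \frac{1}{144} - -26 = \frac{1}{144} + 26 = \frac{3745}{144} \approx 26.007$)
$\frac{1}{r} = \frac{1}{\frac{3745}{144}} = \frac{144}{3745}$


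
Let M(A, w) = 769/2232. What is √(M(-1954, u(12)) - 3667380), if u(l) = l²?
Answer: I*√507506666242/372 ≈ 1915.0*I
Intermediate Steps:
M(A, w) = 769/2232 (M(A, w) = 769*(1/2232) = 769/2232)
√(M(-1954, u(12)) - 3667380) = √(769/2232 - 3667380) = √(-8185591391/2232) = I*√507506666242/372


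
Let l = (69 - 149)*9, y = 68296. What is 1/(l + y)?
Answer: 1/67576 ≈ 1.4798e-5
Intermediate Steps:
l = -720 (l = -80*9 = -720)
1/(l + y) = 1/(-720 + 68296) = 1/67576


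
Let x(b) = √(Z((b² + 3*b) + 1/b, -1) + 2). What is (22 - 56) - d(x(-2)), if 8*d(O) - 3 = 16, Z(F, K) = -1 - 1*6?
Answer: -291/8 ≈ -36.375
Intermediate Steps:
Z(F, K) = -7 (Z(F, K) = -1 - 6 = -7)
x(b) = I*√5 (x(b) = √(-7 + 2) = √(-5) = I*√5)
d(O) = 19/8 (d(O) = 3/8 + (⅛)*16 = 3/8 + 2 = 19/8)
(22 - 56) - d(x(-2)) = (22 - 56) - 1*19/8 = -34 - 19/8 = -291/8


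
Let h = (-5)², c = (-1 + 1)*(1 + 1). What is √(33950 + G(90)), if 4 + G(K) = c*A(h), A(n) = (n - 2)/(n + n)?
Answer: √33946 ≈ 184.24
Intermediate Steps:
c = 0 (c = 0*2 = 0)
h = 25
A(n) = (-2 + n)/(2*n) (A(n) = (-2 + n)/((2*n)) = (-2 + n)*(1/(2*n)) = (-2 + n)/(2*n))
G(K) = -4 (G(K) = -4 + 0*((½)*(-2 + 25)/25) = -4 + 0*((½)*(1/25)*23) = -4 + 0*(23/50) = -4 + 0 = -4)
√(33950 + G(90)) = √(33950 - 4) = √33946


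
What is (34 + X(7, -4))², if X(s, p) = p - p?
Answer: 1156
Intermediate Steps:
X(s, p) = 0
(34 + X(7, -4))² = (34 + 0)² = 34² = 1156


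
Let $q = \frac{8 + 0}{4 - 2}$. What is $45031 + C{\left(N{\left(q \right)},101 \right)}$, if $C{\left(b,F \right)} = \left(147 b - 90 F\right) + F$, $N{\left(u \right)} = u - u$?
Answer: $36042$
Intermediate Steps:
$q = 4$ ($q = \frac{8}{2} = 8 \cdot \frac{1}{2} = 4$)
$N{\left(u \right)} = 0$
$C{\left(b,F \right)} = - 89 F + 147 b$ ($C{\left(b,F \right)} = \left(- 90 F + 147 b\right) + F = - 89 F + 147 b$)
$45031 + C{\left(N{\left(q \right)},101 \right)} = 45031 + \left(\left(-89\right) 101 + 147 \cdot 0\right) = 45031 + \left(-8989 + 0\right) = 45031 - 8989 = 36042$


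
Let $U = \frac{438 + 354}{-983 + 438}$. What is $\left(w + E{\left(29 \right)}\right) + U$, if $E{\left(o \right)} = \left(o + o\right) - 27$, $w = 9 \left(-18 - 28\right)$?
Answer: $- \frac{209527}{545} \approx -384.45$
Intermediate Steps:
$w = -414$ ($w = 9 \left(-46\right) = -414$)
$U = - \frac{792}{545}$ ($U = \frac{792}{-545} = 792 \left(- \frac{1}{545}\right) = - \frac{792}{545} \approx -1.4532$)
$E{\left(o \right)} = -27 + 2 o$ ($E{\left(o \right)} = 2 o - 27 = -27 + 2 o$)
$\left(w + E{\left(29 \right)}\right) + U = \left(-414 + \left(-27 + 2 \cdot 29\right)\right) - \frac{792}{545} = \left(-414 + \left(-27 + 58\right)\right) - \frac{792}{545} = \left(-414 + 31\right) - \frac{792}{545} = -383 - \frac{792}{545} = - \frac{209527}{545}$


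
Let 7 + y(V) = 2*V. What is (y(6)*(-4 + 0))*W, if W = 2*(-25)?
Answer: 1000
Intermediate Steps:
y(V) = -7 + 2*V
W = -50
(y(6)*(-4 + 0))*W = ((-7 + 2*6)*(-4 + 0))*(-50) = ((-7 + 12)*(-4))*(-50) = (5*(-4))*(-50) = -20*(-50) = 1000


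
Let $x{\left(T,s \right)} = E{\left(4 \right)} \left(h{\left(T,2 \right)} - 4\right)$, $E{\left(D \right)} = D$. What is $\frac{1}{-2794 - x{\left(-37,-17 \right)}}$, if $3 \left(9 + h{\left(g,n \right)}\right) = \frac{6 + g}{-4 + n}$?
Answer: $- \frac{3}{8288} \approx -0.00036197$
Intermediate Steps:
$h{\left(g,n \right)} = -9 + \frac{6 + g}{3 \left(-4 + n\right)}$ ($h{\left(g,n \right)} = -9 + \frac{\left(6 + g\right) \frac{1}{-4 + n}}{3} = -9 + \frac{\frac{1}{-4 + n} \left(6 + g\right)}{3} = -9 + \frac{6 + g}{3 \left(-4 + n\right)}$)
$x{\left(T,s \right)} = -56 - \frac{2 T}{3}$ ($x{\left(T,s \right)} = 4 \left(\frac{114 + T - 54}{3 \left(-4 + 2\right)} - 4\right) = 4 \left(\frac{114 + T - 54}{3 \left(-2\right)} - 4\right) = 4 \left(\frac{1}{3} \left(- \frac{1}{2}\right) \left(60 + T\right) - 4\right) = 4 \left(\left(-10 - \frac{T}{6}\right) - 4\right) = 4 \left(-14 - \frac{T}{6}\right) = -56 - \frac{2 T}{3}$)
$\frac{1}{-2794 - x{\left(-37,-17 \right)}} = \frac{1}{-2794 - \left(-56 - - \frac{74}{3}\right)} = \frac{1}{-2794 - \left(-56 + \frac{74}{3}\right)} = \frac{1}{-2794 - - \frac{94}{3}} = \frac{1}{-2794 + \frac{94}{3}} = \frac{1}{- \frac{8288}{3}} = - \frac{3}{8288}$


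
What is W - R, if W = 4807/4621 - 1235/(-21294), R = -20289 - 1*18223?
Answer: 291513266237/7569198 ≈ 38513.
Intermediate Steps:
R = -38512 (R = -20289 - 18223 = -38512)
W = 8312861/7569198 (W = 4807*(1/4621) - 1235*(-1/21294) = 4807/4621 + 95/1638 = 8312861/7569198 ≈ 1.0982)
W - R = 8312861/7569198 - 1*(-38512) = 8312861/7569198 + 38512 = 291513266237/7569198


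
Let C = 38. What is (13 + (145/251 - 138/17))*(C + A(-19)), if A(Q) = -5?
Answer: 768834/4267 ≈ 180.18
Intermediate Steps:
(13 + (145/251 - 138/17))*(C + A(-19)) = (13 + (145/251 - 138/17))*(38 - 5) = (13 + (145*(1/251) - 138*1/17))*33 = (13 + (145/251 - 138/17))*33 = (13 - 32173/4267)*33 = (23298/4267)*33 = 768834/4267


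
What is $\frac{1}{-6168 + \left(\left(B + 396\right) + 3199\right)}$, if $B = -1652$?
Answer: $- \frac{1}{4225} \approx -0.00023669$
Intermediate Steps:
$\frac{1}{-6168 + \left(\left(B + 396\right) + 3199\right)} = \frac{1}{-6168 + \left(\left(-1652 + 396\right) + 3199\right)} = \frac{1}{-6168 + \left(-1256 + 3199\right)} = \frac{1}{-6168 + 1943} = \frac{1}{-4225} = - \frac{1}{4225}$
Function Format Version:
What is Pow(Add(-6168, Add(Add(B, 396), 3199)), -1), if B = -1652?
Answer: Rational(-1, 4225) ≈ -0.00023669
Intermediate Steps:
Pow(Add(-6168, Add(Add(B, 396), 3199)), -1) = Pow(Add(-6168, Add(Add(-1652, 396), 3199)), -1) = Pow(Add(-6168, Add(-1256, 3199)), -1) = Pow(Add(-6168, 1943), -1) = Pow(-4225, -1) = Rational(-1, 4225)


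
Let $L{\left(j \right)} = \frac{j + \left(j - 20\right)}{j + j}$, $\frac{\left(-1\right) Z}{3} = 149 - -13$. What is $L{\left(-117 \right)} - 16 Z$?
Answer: $\frac{909919}{117} \approx 7777.1$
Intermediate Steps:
$Z = -486$ ($Z = - 3 \left(149 - -13\right) = - 3 \left(149 + 13\right) = \left(-3\right) 162 = -486$)
$L{\left(j \right)} = \frac{-20 + 2 j}{2 j}$ ($L{\left(j \right)} = \frac{j + \left(j - 20\right)}{2 j} = \left(j + \left(-20 + j\right)\right) \frac{1}{2 j} = \left(-20 + 2 j\right) \frac{1}{2 j} = \frac{-20 + 2 j}{2 j}$)
$L{\left(-117 \right)} - 16 Z = \frac{-10 - 117}{-117} - -7776 = \left(- \frac{1}{117}\right) \left(-127\right) + 7776 = \frac{127}{117} + 7776 = \frac{909919}{117}$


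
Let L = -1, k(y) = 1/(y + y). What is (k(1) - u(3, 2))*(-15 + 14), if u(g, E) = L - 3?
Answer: -9/2 ≈ -4.5000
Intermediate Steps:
k(y) = 1/(2*y)
u(g, E) = -4 (u(g, E) = -1 - 3 = -4)
(k(1) - u(3, 2))*(-15 + 14) = ((½)/1 - 1*(-4))*(-15 + 14) = ((½)*1 + 4)*(-1) = (½ + 4)*(-1) = (9/2)*(-1) = -9/2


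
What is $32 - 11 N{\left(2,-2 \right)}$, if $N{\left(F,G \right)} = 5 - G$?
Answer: $-45$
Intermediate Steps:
$32 - 11 N{\left(2,-2 \right)} = 32 - 11 \left(5 - -2\right) = 32 - 11 \left(5 + 2\right) = 32 - 77 = -45$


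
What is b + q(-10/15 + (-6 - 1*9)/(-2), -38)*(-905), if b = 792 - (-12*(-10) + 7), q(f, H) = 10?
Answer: -8385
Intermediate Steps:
b = 665 (b = 792 - (120 + 7) = 792 - 1*127 = 792 - 127 = 665)
b + q(-10/15 + (-6 - 1*9)/(-2), -38)*(-905) = 665 + 10*(-905) = 665 - 9050 = -8385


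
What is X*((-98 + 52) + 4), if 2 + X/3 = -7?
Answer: 1134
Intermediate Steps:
X = -27 (X = -6 + 3*(-7) = -6 - 21 = -27)
X*((-98 + 52) + 4) = -27*((-98 + 52) + 4) = -27*(-46 + 4) = -27*(-42) = 1134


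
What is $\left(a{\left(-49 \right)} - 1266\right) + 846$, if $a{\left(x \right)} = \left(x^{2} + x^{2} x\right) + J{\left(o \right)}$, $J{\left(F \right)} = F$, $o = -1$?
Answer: $-115669$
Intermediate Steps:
$a{\left(x \right)} = -1 + x^{2} + x^{3}$ ($a{\left(x \right)} = \left(x^{2} + x^{2} x\right) - 1 = \left(x^{2} + x^{3}\right) - 1 = -1 + x^{2} + x^{3}$)
$\left(a{\left(-49 \right)} - 1266\right) + 846 = \left(\left(-1 + \left(-49\right)^{2} + \left(-49\right)^{3}\right) - 1266\right) + 846 = \left(\left(-1 + 2401 - 117649\right) - 1266\right) + 846 = \left(-115249 - 1266\right) + 846 = -116515 + 846 = -115669$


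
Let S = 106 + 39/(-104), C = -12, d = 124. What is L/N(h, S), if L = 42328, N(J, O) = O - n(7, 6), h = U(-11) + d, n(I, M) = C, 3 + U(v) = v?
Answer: 338624/941 ≈ 359.86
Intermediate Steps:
U(v) = -3 + v
n(I, M) = -12
h = 110 (h = (-3 - 11) + 124 = -14 + 124 = 110)
S = 845/8 (S = 106 + 39*(-1/104) = 106 - 3/8 = 845/8 ≈ 105.63)
N(J, O) = 12 + O (N(J, O) = O - 1*(-12) = O + 12 = 12 + O)
L/N(h, S) = 42328/(12 + 845/8) = 42328/(941/8) = 42328*(8/941) = 338624/941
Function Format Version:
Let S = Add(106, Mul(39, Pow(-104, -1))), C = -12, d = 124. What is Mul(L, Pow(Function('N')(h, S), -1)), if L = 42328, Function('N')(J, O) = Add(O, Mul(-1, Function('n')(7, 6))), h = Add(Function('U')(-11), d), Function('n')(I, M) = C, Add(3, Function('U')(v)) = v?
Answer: Rational(338624, 941) ≈ 359.86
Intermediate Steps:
Function('U')(v) = Add(-3, v)
Function('n')(I, M) = -12
h = 110 (h = Add(Add(-3, -11), 124) = Add(-14, 124) = 110)
S = Rational(845, 8) (S = Add(106, Mul(39, Rational(-1, 104))) = Add(106, Rational(-3, 8)) = Rational(845, 8) ≈ 105.63)
Function('N')(J, O) = Add(12, O) (Function('N')(J, O) = Add(O, Mul(-1, -12)) = Add(O, 12) = Add(12, O))
Mul(L, Pow(Function('N')(h, S), -1)) = Mul(42328, Pow(Add(12, Rational(845, 8)), -1)) = Mul(42328, Pow(Rational(941, 8), -1)) = Mul(42328, Rational(8, 941)) = Rational(338624, 941)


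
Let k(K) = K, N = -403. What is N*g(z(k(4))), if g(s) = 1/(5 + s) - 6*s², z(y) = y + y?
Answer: 154721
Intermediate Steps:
z(y) = 2*y
N*g(z(k(4))) = -403*(1 - 30*(2*4)² - 6*(2*4)³)/(5 + 2*4) = -403*(1 - 30*8² - 6*8³)/(5 + 8) = -403*(1 - 30*64 - 6*512)/13 = -31*(1 - 1920 - 3072) = -31*(-4991) = -403*(-4991/13) = 154721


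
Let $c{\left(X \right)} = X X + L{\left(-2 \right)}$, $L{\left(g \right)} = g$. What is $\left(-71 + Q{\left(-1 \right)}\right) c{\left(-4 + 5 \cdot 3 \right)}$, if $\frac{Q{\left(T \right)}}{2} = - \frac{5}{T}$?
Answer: $-7259$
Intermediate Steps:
$c{\left(X \right)} = -2 + X^{2}$ ($c{\left(X \right)} = X X - 2 = X^{2} - 2 = -2 + X^{2}$)
$Q{\left(T \right)} = - \frac{10}{T}$ ($Q{\left(T \right)} = 2 \left(- \frac{5}{T}\right) = - \frac{10}{T}$)
$\left(-71 + Q{\left(-1 \right)}\right) c{\left(-4 + 5 \cdot 3 \right)} = \left(-71 - \frac{10}{-1}\right) \left(-2 + \left(-4 + 5 \cdot 3\right)^{2}\right) = \left(-71 - -10\right) \left(-2 + \left(-4 + 15\right)^{2}\right) = \left(-71 + 10\right) \left(-2 + 11^{2}\right) = - 61 \left(-2 + 121\right) = \left(-61\right) 119 = -7259$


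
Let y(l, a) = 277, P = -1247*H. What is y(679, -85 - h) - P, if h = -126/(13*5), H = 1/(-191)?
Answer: 51660/191 ≈ 270.47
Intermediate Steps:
H = -1/191 ≈ -0.0052356
P = 1247/191 (P = -1247*(-1/191) = 1247/191 ≈ 6.5288)
h = -126/65 ≈ -1.9385
y(679, -85 - h) - P = 277 - 1*1247/191 = 277 - 1247/191 = 51660/191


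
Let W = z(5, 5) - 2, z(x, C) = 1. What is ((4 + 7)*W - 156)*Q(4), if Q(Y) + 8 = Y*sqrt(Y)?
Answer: 0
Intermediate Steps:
Q(Y) = -8 + Y**(3/2) (Q(Y) = -8 + Y*sqrt(Y) = -8 + Y**(3/2))
W = -1 (W = 1 - 2 = -1)
((4 + 7)*W - 156)*Q(4) = ((4 + 7)*(-1) - 156)*(-8 + 4**(3/2)) = (11*(-1) - 156)*(-8 + 8) = (-11 - 156)*0 = -167*0 = 0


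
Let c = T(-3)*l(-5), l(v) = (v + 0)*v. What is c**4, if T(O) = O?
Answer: 31640625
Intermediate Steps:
l(v) = v**2 (l(v) = v*v = v**2)
c = -75 (c = -3*(-5)**2 = -3*25 = -75)
c**4 = (-75)**4 = 31640625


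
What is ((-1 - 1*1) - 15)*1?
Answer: -17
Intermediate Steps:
((-1 - 1*1) - 15)*1 = ((-1 - 1) - 15)*1 = (-2 - 15)*1 = -17*1 = -17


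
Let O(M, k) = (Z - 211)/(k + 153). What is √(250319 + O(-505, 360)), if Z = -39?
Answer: √7319563629/171 ≈ 500.32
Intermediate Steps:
O(M, k) = -250/(153 + k) (O(M, k) = (-39 - 211)/(k + 153) = -250/(153 + k))
√(250319 + O(-505, 360)) = √(250319 - 250/(153 + 360)) = √(250319 - 250/513) = √(128413397/513) = √7319563629/171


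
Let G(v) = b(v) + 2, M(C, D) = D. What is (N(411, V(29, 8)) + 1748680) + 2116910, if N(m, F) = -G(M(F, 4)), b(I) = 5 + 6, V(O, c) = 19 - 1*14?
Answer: 3865577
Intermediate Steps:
V(O, c) = 5 (V(O, c) = 19 - 14 = 5)
b(I) = 11
G(v) = 13 (G(v) = 11 + 2 = 13)
N(m, F) = -13 (N(m, F) = -1*13 = -13)
(N(411, V(29, 8)) + 1748680) + 2116910 = (-13 + 1748680) + 2116910 = 1748667 + 2116910 = 3865577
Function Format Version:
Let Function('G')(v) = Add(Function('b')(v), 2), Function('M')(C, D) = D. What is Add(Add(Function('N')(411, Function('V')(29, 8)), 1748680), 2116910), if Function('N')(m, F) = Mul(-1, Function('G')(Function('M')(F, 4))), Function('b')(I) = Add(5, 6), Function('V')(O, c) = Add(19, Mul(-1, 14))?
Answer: 3865577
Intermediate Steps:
Function('V')(O, c) = 5 (Function('V')(O, c) = Add(19, -14) = 5)
Function('b')(I) = 11
Function('G')(v) = 13 (Function('G')(v) = Add(11, 2) = 13)
Function('N')(m, F) = -13 (Function('N')(m, F) = Mul(-1, 13) = -13)
Add(Add(Function('N')(411, Function('V')(29, 8)), 1748680), 2116910) = Add(Add(-13, 1748680), 2116910) = Add(1748667, 2116910) = 3865577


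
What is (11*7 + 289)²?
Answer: 133956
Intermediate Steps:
(11*7 + 289)² = (77 + 289)² = 366² = 133956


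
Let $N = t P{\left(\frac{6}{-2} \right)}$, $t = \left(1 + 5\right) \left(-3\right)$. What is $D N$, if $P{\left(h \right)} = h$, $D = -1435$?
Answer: $-77490$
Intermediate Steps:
$t = -18$ ($t = 6 \left(-3\right) = -18$)
$N = 54$ ($N = - 18 \frac{6}{-2} = - 18 \cdot 6 \left(- \frac{1}{2}\right) = \left(-18\right) \left(-3\right) = 54$)
$D N = \left(-1435\right) 54 = -77490$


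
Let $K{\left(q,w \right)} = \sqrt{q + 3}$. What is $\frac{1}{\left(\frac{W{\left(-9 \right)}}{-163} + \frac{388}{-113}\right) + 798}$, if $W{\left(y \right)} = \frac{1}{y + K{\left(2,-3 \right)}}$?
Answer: $\frac{4097380170743}{3255643472452201} - \frac{2081347 \sqrt{5}}{16278217362261005} \approx 0.0012585$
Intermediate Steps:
$K{\left(q,w \right)} = \sqrt{3 + q}$
$W{\left(y \right)} = \frac{1}{y + \sqrt{5}}$ ($W{\left(y \right)} = \frac{1}{y + \sqrt{3 + 2}} = \frac{1}{y + \sqrt{5}}$)
$\frac{1}{\left(\frac{W{\left(-9 \right)}}{-163} + \frac{388}{-113}\right) + 798} = \frac{1}{\left(\frac{1}{\left(-9 + \sqrt{5}\right) \left(-163\right)} + \frac{388}{-113}\right) + 798} = \frac{1}{\left(\frac{1}{-9 + \sqrt{5}} \left(- \frac{1}{163}\right) + 388 \left(- \frac{1}{113}\right)\right) + 798} = \frac{1}{\left(- \frac{1}{163 \left(-9 + \sqrt{5}\right)} - \frac{388}{113}\right) + 798} = \frac{1}{\left(- \frac{388}{113} - \frac{1}{163 \left(-9 + \sqrt{5}\right)}\right) + 798} = \frac{1}{\frac{89786}{113} - \frac{1}{163 \left(-9 + \sqrt{5}\right)}}$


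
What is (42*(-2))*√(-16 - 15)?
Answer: -84*I*√31 ≈ -467.69*I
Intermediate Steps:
(42*(-2))*√(-16 - 15) = -84*I*√31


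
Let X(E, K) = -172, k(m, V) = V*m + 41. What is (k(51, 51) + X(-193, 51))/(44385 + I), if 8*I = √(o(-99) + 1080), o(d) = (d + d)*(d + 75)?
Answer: 292349200/5253408357 - 14820*√2/1751136119 ≈ 0.055637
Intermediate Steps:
k(m, V) = 41 + V*m
o(d) = 2*d*(75 + d) (o(d) = (2*d)*(75 + d) = 2*d*(75 + d))
I = 27*√2/4 (I = √(2*(-99)*(75 - 99) + 1080)/8 = √(2*(-99)*(-24) + 1080)/8 = √(4752 + 1080)/8 = √5832/8 = (54*√2)/8 = 27*√2/4 ≈ 9.5459)
(k(51, 51) + X(-193, 51))/(44385 + I) = ((41 + 51*51) - 172)/(44385 + 27*√2/4) = ((41 + 2601) - 172)/(44385 + 27*√2/4) = (2642 - 172)/(44385 + 27*√2/4) = 2470/(44385 + 27*√2/4)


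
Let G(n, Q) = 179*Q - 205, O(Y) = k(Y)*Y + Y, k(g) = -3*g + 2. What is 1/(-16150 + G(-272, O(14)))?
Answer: -1/114089 ≈ -8.7651e-6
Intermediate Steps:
k(g) = 2 - 3*g
O(Y) = Y + Y*(2 - 3*Y) (O(Y) = (2 - 3*Y)*Y + Y = Y*(2 - 3*Y) + Y = Y + Y*(2 - 3*Y))
G(n, Q) = -205 + 179*Q
1/(-16150 + G(-272, O(14))) = 1/(-16150 + (-205 + 179*(3*14*(1 - 1*14)))) = 1/(-16150 + (-205 + 179*(3*14*(1 - 14)))) = 1/(-16150 + (-205 + 179*(3*14*(-13)))) = 1/(-16150 + (-205 + 179*(-546))) = 1/(-16150 + (-205 - 97734)) = 1/(-16150 - 97939) = 1/(-114089) = -1/114089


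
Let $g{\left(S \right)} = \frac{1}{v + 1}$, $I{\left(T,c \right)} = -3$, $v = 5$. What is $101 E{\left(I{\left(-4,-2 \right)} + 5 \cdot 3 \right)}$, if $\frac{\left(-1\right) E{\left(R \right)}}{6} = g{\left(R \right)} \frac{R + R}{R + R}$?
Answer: $-101$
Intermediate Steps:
$g{\left(S \right)} = \frac{1}{6}$ ($g{\left(S \right)} = \frac{1}{5 + 1} = \frac{1}{6}$)
$E{\left(R \right)} = -1$ ($E{\left(R \right)} = - 6 \frac{\left(R + R\right) \frac{1}{R + R}}{6} = - 6 \frac{2 R \frac{1}{2 R}}{6} = - 6 \cdot \frac{1}{6} \cdot 1 = \left(-6\right) \frac{1}{6} = -1$)
$101 E{\left(I{\left(-4,-2 \right)} + 5 \cdot 3 \right)} = 101 \left(-1\right) = -101$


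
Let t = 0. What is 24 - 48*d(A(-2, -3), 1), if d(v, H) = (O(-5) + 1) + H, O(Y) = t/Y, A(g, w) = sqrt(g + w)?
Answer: -72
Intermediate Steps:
O(Y) = 0 (O(Y) = 0/Y = 0)
d(v, H) = 1 + H (d(v, H) = (0 + 1) + H = 1 + H)
24 - 48*d(A(-2, -3), 1) = 24 - 48*(1 + 1) = 24 - 48*2 = 24 - 96 = -72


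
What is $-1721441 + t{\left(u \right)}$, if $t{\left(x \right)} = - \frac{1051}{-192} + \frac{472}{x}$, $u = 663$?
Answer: $- \frac{24347974011}{14144} \approx -1.7214 \cdot 10^{6}$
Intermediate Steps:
$t{\left(x \right)} = \frac{1051}{192} + \frac{472}{x}$ ($t{\left(x \right)} = \left(-1051\right) \left(- \frac{1}{192}\right) + \frac{472}{x} = \frac{1051}{192} + \frac{472}{x}$)
$-1721441 + t{\left(u \right)} = -1721441 + \left(\frac{1051}{192} + \frac{472}{663}\right) = -1721441 + \frac{87493}{14144} = - \frac{24347974011}{14144}$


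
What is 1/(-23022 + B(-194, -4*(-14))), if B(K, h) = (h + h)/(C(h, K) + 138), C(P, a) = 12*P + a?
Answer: -11/253240 ≈ -4.3437e-5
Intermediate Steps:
C(P, a) = a + 12*P
B(K, h) = 2*h/(138 + K + 12*h) (B(K, h) = (h + h)/((K + 12*h) + 138) = (2*h)/(138 + K + 12*h) = 2*h/(138 + K + 12*h))
1/(-23022 + B(-194, -4*(-14))) = 1/(-23022 + 2*(-4*(-14))/(138 - 194 + 12*(-4*(-14)))) = 1/(-23022 + 2*56/(138 - 194 + 12*56)) = 1/(-23022 + 2*56/(138 - 194 + 672)) = 1/(-23022 + 2*56/616) = 1/(-23022 + 2*56*(1/616)) = 1/(-23022 + 2/11) = 1/(-253240/11) = -11/253240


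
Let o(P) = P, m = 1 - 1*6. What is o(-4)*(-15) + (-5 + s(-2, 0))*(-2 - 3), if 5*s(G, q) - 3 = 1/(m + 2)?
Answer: 247/3 ≈ 82.333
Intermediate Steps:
m = -5 (m = 1 - 6 = -5)
s(G, q) = 8/15 (s(G, q) = ⅗ + 1/(5*(-5 + 2)) = ⅗ + (⅕)/(-3) = ⅗ + (⅕)*(-⅓) = ⅗ - 1/15 = 8/15)
o(-4)*(-15) + (-5 + s(-2, 0))*(-2 - 3) = -4*(-15) + (-5 + 8/15)*(-2 - 3) = 60 - 67/15*(-5) = 60 + 67/3 = 247/3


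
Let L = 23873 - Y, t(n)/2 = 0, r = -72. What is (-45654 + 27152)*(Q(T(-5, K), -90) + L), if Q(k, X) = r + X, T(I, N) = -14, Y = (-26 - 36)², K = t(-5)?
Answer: -367579234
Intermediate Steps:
t(n) = 0 (t(n) = 2*0 = 0)
K = 0
Y = 3844 (Y = (-62)² = 3844)
L = 20029 (L = 23873 - 1*3844 = 23873 - 3844 = 20029)
Q(k, X) = -72 + X
(-45654 + 27152)*(Q(T(-5, K), -90) + L) = (-45654 + 27152)*((-72 - 90) + 20029) = -18502*(-162 + 20029) = -18502*19867 = -367579234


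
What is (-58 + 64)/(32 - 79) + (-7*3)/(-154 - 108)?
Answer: -585/12314 ≈ -0.047507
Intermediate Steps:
(-58 + 64)/(32 - 79) + (-7*3)/(-154 - 108) = 6/(-47) - 21/(-262) = 6*(-1/47) - 1/262*(-21) = -6/47 + 21/262 = -585/12314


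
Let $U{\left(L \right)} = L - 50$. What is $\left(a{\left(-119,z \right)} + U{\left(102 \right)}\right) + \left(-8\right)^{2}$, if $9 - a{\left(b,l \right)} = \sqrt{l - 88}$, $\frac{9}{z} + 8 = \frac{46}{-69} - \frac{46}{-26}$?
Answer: $125 - \frac{i \sqrt{6462187}}{269} \approx 125.0 - 9.4501 i$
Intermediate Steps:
$z = - \frac{351}{269}$ ($z = \frac{9}{-8 + \left(\frac{46}{-69} - \frac{46}{-26}\right)} = \frac{9}{-8 + \left(46 \left(- \frac{1}{69}\right) - - \frac{23}{13}\right)} = \frac{9}{-8 + \left(- \frac{2}{3} + \frac{23}{13}\right)} = \frac{9}{-8 + \frac{43}{39}} = \frac{9}{- \frac{269}{39}} = 9 \left(- \frac{39}{269}\right) = - \frac{351}{269} \approx -1.3048$)
$U{\left(L \right)} = -50 + L$
$a{\left(b,l \right)} = 9 - \sqrt{-88 + l}$ ($a{\left(b,l \right)} = 9 - \sqrt{l - 88} = 9 - \sqrt{-88 + l}$)
$\left(a{\left(-119,z \right)} + U{\left(102 \right)}\right) + \left(-8\right)^{2} = \left(\left(9 - \sqrt{-88 - \frac{351}{269}}\right) + \left(-50 + 102\right)\right) + \left(-8\right)^{2} = \left(\left(9 - \sqrt{- \frac{24023}{269}}\right) + 52\right) + 64 = \left(\left(9 - \frac{i \sqrt{6462187}}{269}\right) + 52\right) + 64 = \left(61 - \frac{i \sqrt{6462187}}{269}\right) + 64 = 125 - \frac{i \sqrt{6462187}}{269}$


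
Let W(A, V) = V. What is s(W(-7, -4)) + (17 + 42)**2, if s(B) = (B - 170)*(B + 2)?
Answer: 3829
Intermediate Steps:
s(B) = (-170 + B)*(2 + B)
s(W(-7, -4)) + (17 + 42)**2 = (-340 + (-4)**2 - 168*(-4)) + (17 + 42)**2 = (-340 + 16 + 672) + 59**2 = 348 + 3481 = 3829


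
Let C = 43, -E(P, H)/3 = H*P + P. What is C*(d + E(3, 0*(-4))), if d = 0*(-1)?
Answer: -387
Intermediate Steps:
E(P, H) = -3*P - 3*H*P (E(P, H) = -3*(H*P + P) = -3*(P + H*P) = -3*P - 3*H*P)
d = 0
C*(d + E(3, 0*(-4))) = 43*(0 - 3*3*(1 + 0*(-4))) = 43*(0 - 3*3*(1 + 0)) = 43*(0 - 3*3*1) = 43*(0 - 9) = 43*(-9) = -387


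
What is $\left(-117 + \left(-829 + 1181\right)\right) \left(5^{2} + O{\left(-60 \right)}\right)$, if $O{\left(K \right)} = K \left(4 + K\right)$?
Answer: $795475$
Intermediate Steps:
$\left(-117 + \left(-829 + 1181\right)\right) \left(5^{2} + O{\left(-60 \right)}\right) = \left(-117 + \left(-829 + 1181\right)\right) \left(5^{2} - 60 \left(4 - 60\right)\right) = \left(-117 + 352\right) \left(25 - -3360\right) = 235 \left(25 + 3360\right) = 235 \cdot 3385 = 795475$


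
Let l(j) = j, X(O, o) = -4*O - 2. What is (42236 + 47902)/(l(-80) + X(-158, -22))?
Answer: 45069/275 ≈ 163.89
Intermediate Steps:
X(O, o) = -2 - 4*O
(42236 + 47902)/(l(-80) + X(-158, -22)) = (42236 + 47902)/(-80 + (-2 - 4*(-158))) = 90138/(-80 + (-2 + 632)) = 90138/(-80 + 630) = 90138/550 = 90138*(1/550) = 45069/275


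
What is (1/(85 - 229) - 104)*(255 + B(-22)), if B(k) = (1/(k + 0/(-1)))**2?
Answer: -1848476317/69696 ≈ -26522.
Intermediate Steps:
B(k) = k**(-2) (B(k) = (1/(k + 0*(-1)))**2 = (1/(k + 0))**2 = (1/k)**2 = k**(-2))
(1/(85 - 229) - 104)*(255 + B(-22)) = (1/(85 - 229) - 104)*(255 + (-22)**(-2)) = (1/(-144) - 104)*(255 + 1/484) = (-1/144 - 104)*(123421/484) = -14977/144*123421/484 = -1848476317/69696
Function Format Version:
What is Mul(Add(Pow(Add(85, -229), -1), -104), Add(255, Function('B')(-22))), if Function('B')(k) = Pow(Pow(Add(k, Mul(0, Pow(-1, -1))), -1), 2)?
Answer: Rational(-1848476317, 69696) ≈ -26522.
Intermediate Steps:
Function('B')(k) = Pow(k, -2) (Function('B')(k) = Pow(Pow(Add(k, Mul(0, -1)), -1), 2) = Pow(Pow(Add(k, 0), -1), 2) = Pow(Pow(k, -1), 2) = Pow(k, -2))
Mul(Add(Pow(Add(85, -229), -1), -104), Add(255, Function('B')(-22))) = Mul(Add(Pow(Add(85, -229), -1), -104), Add(255, Pow(-22, -2))) = Mul(Add(Pow(-144, -1), -104), Add(255, Rational(1, 484))) = Mul(Add(Rational(-1, 144), -104), Rational(123421, 484)) = Mul(Rational(-14977, 144), Rational(123421, 484)) = Rational(-1848476317, 69696)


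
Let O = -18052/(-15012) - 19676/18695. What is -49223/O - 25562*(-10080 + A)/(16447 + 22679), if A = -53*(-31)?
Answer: -66427680889333336/205930056441 ≈ -3.2257e+5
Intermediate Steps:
A = 1643
O = 10526507/70162335 (O = -18052*(-1/15012) - 19676*1/18695 = 4513/3753 - 19676/18695 = 10526507/70162335 ≈ 0.15003)
-49223/O - 25562*(-10080 + A)/(16447 + 22679) = -49223/10526507/70162335 - 25562*(-10080 + 1643)/(16447 + 22679) = -49223*70162335/10526507 - 25562/(39126/(-8437)) = -3453600615705/10526507 - 25562/(39126*(-1/8437)) = -3453600615705/10526507 - 25562/(-39126/8437) = -3453600615705/10526507 - 25562*(-8437/39126) = -3453600615705/10526507 + 107833297/19563 = -66427680889333336/205930056441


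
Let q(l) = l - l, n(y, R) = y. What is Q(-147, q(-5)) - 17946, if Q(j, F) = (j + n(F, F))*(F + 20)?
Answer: -20886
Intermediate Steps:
q(l) = 0
Q(j, F) = (20 + F)*(F + j) (Q(j, F) = (j + F)*(F + 20) = (F + j)*(20 + F) = (20 + F)*(F + j))
Q(-147, q(-5)) - 17946 = (0² + 20*0 + 20*(-147) + 0*(-147)) - 17946 = (0 + 0 - 2940 + 0) - 17946 = -2940 - 17946 = -20886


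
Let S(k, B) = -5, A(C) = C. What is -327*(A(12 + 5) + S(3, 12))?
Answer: -3924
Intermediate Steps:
-327*(A(12 + 5) + S(3, 12)) = -327*((12 + 5) - 5) = -327*(17 - 5) = -327*12 = -3924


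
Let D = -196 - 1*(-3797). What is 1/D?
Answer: 1/3601 ≈ 0.00027770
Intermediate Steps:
D = 3601 (D = -196 + 3797 = 3601)
1/D = 1/3601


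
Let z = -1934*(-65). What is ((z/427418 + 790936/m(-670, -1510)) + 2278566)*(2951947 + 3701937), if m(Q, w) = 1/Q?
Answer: -15964118087719239532/4547 ≈ -3.5109e+15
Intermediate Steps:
z = 125710
((z/427418 + 790936/m(-670, -1510)) + 2278566)*(2951947 + 3701937) = ((125710/427418 + 790936/(1/(-670))) + 2278566)*(2951947 + 3701937) = ((125710*(1/427418) + 790936/(-1/670)) + 2278566)*6653884 = ((62855/213709 + 790936*(-670)) + 2278566)*6653884 = ((62855/213709 - 529927120) + 2278566)*6653884 = (-113250194825225/213709 + 2278566)*6653884 = -112763244763931/213709*6653884 = -15964118087719239532/4547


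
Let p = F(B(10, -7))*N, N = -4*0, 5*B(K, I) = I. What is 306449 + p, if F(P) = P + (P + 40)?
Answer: 306449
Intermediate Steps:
B(K, I) = I/5
F(P) = 40 + 2*P (F(P) = P + (40 + P) = 40 + 2*P)
N = 0 (N = -1*0 = 0)
p = 0 (p = (40 + 2*((⅕)*(-7)))*0 = (40 + 2*(-7/5))*0 = (40 - 14/5)*0 = (186/5)*0 = 0)
306449 + p = 306449 + 0 = 306449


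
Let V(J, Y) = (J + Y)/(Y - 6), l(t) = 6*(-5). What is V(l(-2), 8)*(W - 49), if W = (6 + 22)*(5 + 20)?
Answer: -7161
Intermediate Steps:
l(t) = -30
V(J, Y) = (J + Y)/(-6 + Y)
W = 700 (W = 28*25 = 700)
V(l(-2), 8)*(W - 49) = ((-30 + 8)/(-6 + 8))*(700 - 49) = (-22/2)*651 = ((1/2)*(-22))*651 = -11*651 = -7161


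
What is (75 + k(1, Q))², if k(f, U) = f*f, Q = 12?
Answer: 5776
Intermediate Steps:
k(f, U) = f²
(75 + k(1, Q))² = (75 + 1²)² = (75 + 1)² = 76² = 5776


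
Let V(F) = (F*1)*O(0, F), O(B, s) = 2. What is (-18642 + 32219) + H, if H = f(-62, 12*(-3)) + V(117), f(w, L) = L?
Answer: 13775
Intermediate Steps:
V(F) = 2*F (V(F) = (F*1)*2 = F*2 = 2*F)
H = 198 (H = 12*(-3) + 2*117 = -36 + 234 = 198)
(-18642 + 32219) + H = (-18642 + 32219) + 198 = 13577 + 198 = 13775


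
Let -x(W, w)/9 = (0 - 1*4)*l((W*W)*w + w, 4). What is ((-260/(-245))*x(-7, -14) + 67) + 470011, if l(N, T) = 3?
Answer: 23039438/49 ≈ 4.7019e+5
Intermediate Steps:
x(W, w) = 108 (x(W, w) = -9*(0 - 1*4)*3 = -9*(0 - 4)*3 = -(-36)*3 = -9*(-12) = 108)
((-260/(-245))*x(-7, -14) + 67) + 470011 = (-260/(-245)*108 + 67) + 470011 = (-260*(-1/245)*108 + 67) + 470011 = ((52/49)*108 + 67) + 470011 = (5616/49 + 67) + 470011 = 8899/49 + 470011 = 23039438/49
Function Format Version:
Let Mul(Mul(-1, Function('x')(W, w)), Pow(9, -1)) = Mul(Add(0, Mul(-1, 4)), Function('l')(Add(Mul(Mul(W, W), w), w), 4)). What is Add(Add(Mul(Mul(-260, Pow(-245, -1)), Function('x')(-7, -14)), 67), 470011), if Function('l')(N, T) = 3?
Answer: Rational(23039438, 49) ≈ 4.7019e+5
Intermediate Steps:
Function('x')(W, w) = 108 (Function('x')(W, w) = Mul(-9, Mul(Add(0, Mul(-1, 4)), 3)) = Mul(-9, Mul(Add(0, -4), 3)) = Mul(-9, Mul(-4, 3)) = Mul(-9, -12) = 108)
Add(Add(Mul(Mul(-260, Pow(-245, -1)), Function('x')(-7, -14)), 67), 470011) = Add(Add(Mul(Mul(-260, Pow(-245, -1)), 108), 67), 470011) = Add(Add(Mul(Mul(-260, Rational(-1, 245)), 108), 67), 470011) = Add(Add(Mul(Rational(52, 49), 108), 67), 470011) = Add(Add(Rational(5616, 49), 67), 470011) = Add(Rational(8899, 49), 470011) = Rational(23039438, 49)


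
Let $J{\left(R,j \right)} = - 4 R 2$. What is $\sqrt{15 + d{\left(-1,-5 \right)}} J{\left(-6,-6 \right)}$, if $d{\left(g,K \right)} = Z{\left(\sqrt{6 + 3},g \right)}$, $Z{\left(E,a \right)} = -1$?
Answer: $48 \sqrt{14} \approx 179.6$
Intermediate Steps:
$d{\left(g,K \right)} = -1$
$J{\left(R,j \right)} = - 8 R$
$\sqrt{15 + d{\left(-1,-5 \right)}} J{\left(-6,-6 \right)} = \sqrt{15 - 1} \left(\left(-8\right) \left(-6\right)\right) = \sqrt{14} \cdot 48 = 48 \sqrt{14}$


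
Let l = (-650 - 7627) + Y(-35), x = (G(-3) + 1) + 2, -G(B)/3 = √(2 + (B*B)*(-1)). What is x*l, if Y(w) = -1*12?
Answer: -24867 + 24867*I*√7 ≈ -24867.0 + 65792.0*I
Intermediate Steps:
Y(w) = -12
G(B) = -3*√(2 - B²) (G(B) = -3*√(2 + (B*B)*(-1)) = -3*√(2 + B²*(-1)) = -3*√(2 - B²))
x = 3 - 3*I*√7 (x = (-3*√(2 - 1*(-3)²) + 1) + 2 = (-3*√(2 - 1*9) + 1) + 2 = (-3*√(2 - 9) + 1) + 2 = (-3*I*√7 + 1) + 2 = (1 - 3*I*√7) + 2 = 3 - 3*I*√7 ≈ 3.0 - 7.9373*I)
l = -8289 (l = (-650 - 7627) - 12 = -8277 - 12 = -8289)
x*l = (3 - 3*I*√7)*(-8289) = -24867 + 24867*I*√7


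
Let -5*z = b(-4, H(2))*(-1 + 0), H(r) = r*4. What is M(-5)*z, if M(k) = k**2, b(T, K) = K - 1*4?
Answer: 20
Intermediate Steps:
H(r) = 4*r
b(T, K) = -4 + K (b(T, K) = K - 4 = -4 + K)
z = 4/5 (z = -(-4 + 4*2)*(-1 + 0)/5 = -(-4 + 8)*(-1)/5 = -4*(-1)/5 = -1/5*(-4) = 4/5 ≈ 0.80000)
M(-5)*z = (-5)**2*(4/5) = 25*(4/5) = 20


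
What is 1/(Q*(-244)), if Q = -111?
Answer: 1/27084 ≈ 3.6922e-5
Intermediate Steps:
1/(Q*(-244)) = 1/(-111*(-244)) = 1/27084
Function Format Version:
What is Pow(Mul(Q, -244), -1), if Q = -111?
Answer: Rational(1, 27084) ≈ 3.6922e-5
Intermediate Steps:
Pow(Mul(Q, -244), -1) = Pow(Mul(-111, -244), -1) = Pow(27084, -1) = Rational(1, 27084)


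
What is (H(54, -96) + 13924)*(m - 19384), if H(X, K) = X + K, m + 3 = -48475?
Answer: -942060284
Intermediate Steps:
m = -48478 (m = -3 - 48475 = -48478)
H(X, K) = K + X
(H(54, -96) + 13924)*(m - 19384) = ((-96 + 54) + 13924)*(-48478 - 19384) = (-42 + 13924)*(-67862) = 13882*(-67862) = -942060284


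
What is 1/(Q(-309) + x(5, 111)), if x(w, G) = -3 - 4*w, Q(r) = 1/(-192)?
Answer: -192/4417 ≈ -0.043468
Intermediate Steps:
Q(r) = -1/192
1/(Q(-309) + x(5, 111)) = 1/(-1/192 + (-3 - 4*5)) = 1/(-1/192 + (-3 - 20)) = 1/(-1/192 - 23) = 1/(-4417/192) = -192/4417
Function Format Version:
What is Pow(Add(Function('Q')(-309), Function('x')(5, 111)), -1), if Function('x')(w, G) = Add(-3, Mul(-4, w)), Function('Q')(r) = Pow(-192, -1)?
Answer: Rational(-192, 4417) ≈ -0.043468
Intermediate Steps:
Function('Q')(r) = Rational(-1, 192)
Pow(Add(Function('Q')(-309), Function('x')(5, 111)), -1) = Pow(Add(Rational(-1, 192), Add(-3, Mul(-4, 5))), -1) = Pow(Add(Rational(-1, 192), Add(-3, -20)), -1) = Pow(Add(Rational(-1, 192), -23), -1) = Pow(Rational(-4417, 192), -1) = Rational(-192, 4417)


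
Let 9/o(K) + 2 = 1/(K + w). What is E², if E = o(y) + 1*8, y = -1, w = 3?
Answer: 4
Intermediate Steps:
o(K) = 9/(-2 + 1/(3 + K)) (o(K) = 9/(-2 + 1/(K + 3)) = 9/(-2 + 1/(3 + K)))
E = 2 (E = 9*(-3 - 1*(-1))/(5 + 2*(-1)) + 1*8 = 9*(-3 + 1)/(5 - 2) + 8 = 9*(-2)/3 + 8 = 9*(⅓)*(-2) + 8 = -6 + 8 = 2)
E² = 2² = 4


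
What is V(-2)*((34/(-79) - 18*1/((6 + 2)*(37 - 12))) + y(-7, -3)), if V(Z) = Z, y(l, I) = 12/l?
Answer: 123577/27650 ≈ 4.4693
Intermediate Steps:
V(-2)*((34/(-79) - 18*1/((6 + 2)*(37 - 12))) + y(-7, -3)) = -2*((34/(-79) - 18*1/((6 + 2)*(37 - 12))) + 12/(-7)) = -2*((34*(-1/79) - 18/(8*25)) + 12*(-1/7)) = -2*((-34/79 - 18/200) - 12/7) = -2*((-34/79 - 18*1/200) - 12/7) = -2*((-34/79 - 9/100) - 12/7) = -2*(-4111/7900 - 12/7) = -2*(-123577/55300) = 123577/27650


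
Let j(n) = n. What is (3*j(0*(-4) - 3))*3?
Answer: -27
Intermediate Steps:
(3*j(0*(-4) - 3))*3 = (3*(0*(-4) - 3))*3 = (3*(0 - 3))*3 = (3*(-3))*3 = -9*3 = -27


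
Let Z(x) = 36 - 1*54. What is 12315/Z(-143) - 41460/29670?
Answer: -4068137/5934 ≈ -685.56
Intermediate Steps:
Z(x) = -18 (Z(x) = 36 - 54 = -18)
12315/Z(-143) - 41460/29670 = 12315/(-18) - 41460/29670 = 12315*(-1/18) - 41460*1/29670 = -4105/6 - 1382/989 = -4068137/5934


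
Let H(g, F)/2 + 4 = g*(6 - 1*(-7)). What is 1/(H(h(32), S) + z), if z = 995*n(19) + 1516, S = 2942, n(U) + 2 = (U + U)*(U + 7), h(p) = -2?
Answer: 1/982526 ≈ 1.0178e-6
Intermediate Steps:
n(U) = -2 + 2*U*(7 + U) (n(U) = -2 + (U + U)*(U + 7) = -2 + (2*U)*(7 + U) = -2 + 2*U*(7 + U))
H(g, F) = -8 + 26*g (H(g, F) = -8 + 2*(g*(6 - 1*(-7))) = -8 + 2*(g*(6 + 7)) = -8 + 2*(g*13) = -8 + 2*(13*g) = -8 + 26*g)
z = 982586 (z = 995*(-2 + 2*19² + 14*19) + 1516 = 995*(-2 + 2*361 + 266) + 1516 = 995*(-2 + 722 + 266) + 1516 = 995*986 + 1516 = 981070 + 1516 = 982586)
1/(H(h(32), S) + z) = 1/((-8 + 26*(-2)) + 982586) = 1/((-8 - 52) + 982586) = 1/(-60 + 982586) = 1/982526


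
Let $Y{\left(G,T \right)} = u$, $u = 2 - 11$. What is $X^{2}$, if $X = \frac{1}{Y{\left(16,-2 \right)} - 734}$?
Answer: $\frac{1}{552049} \approx 1.8114 \cdot 10^{-6}$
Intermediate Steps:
$u = -9$ ($u = 2 - 11 = -9$)
$Y{\left(G,T \right)} = -9$
$X = - \frac{1}{743}$ ($X = \frac{1}{-9 - 734} = \frac{1}{-743} = - \frac{1}{743} \approx -0.0013459$)
$X^{2} = \left(- \frac{1}{743}\right)^{2} = \frac{1}{552049}$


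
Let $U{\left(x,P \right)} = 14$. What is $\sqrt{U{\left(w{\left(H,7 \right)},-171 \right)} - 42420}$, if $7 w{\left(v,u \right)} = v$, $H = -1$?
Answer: $i \sqrt{42406} \approx 205.93 i$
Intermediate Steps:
$w{\left(v,u \right)} = \frac{v}{7}$
$\sqrt{U{\left(w{\left(H,7 \right)},-171 \right)} - 42420} = \sqrt{14 - 42420} = \sqrt{-42406} = i \sqrt{42406}$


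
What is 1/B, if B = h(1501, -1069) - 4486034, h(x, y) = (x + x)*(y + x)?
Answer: -1/3189170 ≈ -3.1356e-7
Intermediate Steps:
h(x, y) = 2*x*(x + y) (h(x, y) = (2*x)*(x + y) = 2*x*(x + y))
B = -3189170 (B = 2*1501*(1501 - 1069) - 4486034 = 2*1501*432 - 4486034 = 1296864 - 4486034 = -3189170)
1/B = 1/(-3189170) = -1/3189170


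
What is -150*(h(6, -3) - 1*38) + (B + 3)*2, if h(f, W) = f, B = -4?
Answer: 4798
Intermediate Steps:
-150*(h(6, -3) - 1*38) + (B + 3)*2 = -150*(6 - 1*38) + (-4 + 3)*2 = -150*(6 - 38) - 1*2 = -150*(-32) - 2 = 4800 - 2 = 4798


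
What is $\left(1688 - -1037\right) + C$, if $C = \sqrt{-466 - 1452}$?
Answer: $2725 + i \sqrt{1918} \approx 2725.0 + 43.795 i$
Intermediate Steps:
$C = i \sqrt{1918}$ ($C = \sqrt{-1918} = i \sqrt{1918} \approx 43.795 i$)
$\left(1688 - -1037\right) + C = \left(1688 - -1037\right) + i \sqrt{1918} = \left(1688 + 1037\right) + i \sqrt{1918} = 2725 + i \sqrt{1918}$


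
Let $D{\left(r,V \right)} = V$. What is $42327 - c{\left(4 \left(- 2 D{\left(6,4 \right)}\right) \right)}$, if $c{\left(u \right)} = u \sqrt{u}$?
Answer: $42327 + 128 i \sqrt{2} \approx 42327.0 + 181.02 i$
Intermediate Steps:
$c{\left(u \right)} = u^{\frac{3}{2}}$
$42327 - c{\left(4 \left(- 2 D{\left(6,4 \right)}\right) \right)} = 42327 - \left(4 \left(\left(-2\right) 4\right)\right)^{\frac{3}{2}} = 42327 - \left(4 \left(-8\right)\right)^{\frac{3}{2}} = 42327 - \left(-32\right)^{\frac{3}{2}} = 42327 - - 128 i \sqrt{2} = 42327 + 128 i \sqrt{2}$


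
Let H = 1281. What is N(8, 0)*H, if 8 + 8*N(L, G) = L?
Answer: 0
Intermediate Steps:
N(L, G) = -1 + L/8
N(8, 0)*H = (-1 + (1/8)*8)*1281 = (-1 + 1)*1281 = 0*1281 = 0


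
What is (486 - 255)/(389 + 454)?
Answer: 77/281 ≈ 0.27402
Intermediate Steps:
(486 - 255)/(389 + 454) = 231/843 = 231*(1/843) = 77/281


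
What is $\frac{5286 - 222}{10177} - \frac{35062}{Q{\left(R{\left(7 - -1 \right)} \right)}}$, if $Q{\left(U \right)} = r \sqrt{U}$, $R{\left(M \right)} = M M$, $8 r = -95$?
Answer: $\frac{357307054}{966815} \approx 369.57$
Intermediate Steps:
$r = - \frac{95}{8}$ ($r = \frac{1}{8} \left(-95\right) = - \frac{95}{8} \approx -11.875$)
$R{\left(M \right)} = M^{2}$
$Q{\left(U \right)} = - \frac{95 \sqrt{U}}{8}$
$\frac{5286 - 222}{10177} - \frac{35062}{Q{\left(R{\left(7 - -1 \right)} \right)}} = \frac{5286 - 222}{10177} - \frac{35062}{\left(- \frac{95}{8}\right) \sqrt{\left(7 - -1\right)^{2}}} = 5064 \cdot \frac{1}{10177} - \frac{35062}{\left(- \frac{95}{8}\right) \sqrt{\left(7 + 1\right)^{2}}} = \frac{5064}{10177} - \frac{35062}{\left(- \frac{95}{8}\right) \sqrt{8^{2}}} = \frac{5064}{10177} - \frac{35062}{\left(- \frac{95}{8}\right) \sqrt{64}} = \frac{5064}{10177} - \frac{35062}{\left(- \frac{95}{8}\right) 8} = \frac{5064}{10177} - \frac{35062}{-95} = \frac{5064}{10177} - - \frac{35062}{95} = \frac{5064}{10177} + \frac{35062}{95} = \frac{357307054}{966815}$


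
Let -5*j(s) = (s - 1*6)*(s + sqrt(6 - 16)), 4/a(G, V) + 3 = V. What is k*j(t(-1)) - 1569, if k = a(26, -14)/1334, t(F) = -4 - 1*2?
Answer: -88954311/56695 - 24*I*sqrt(10)/56695 ≈ -1569.0 - 0.0013386*I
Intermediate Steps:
t(F) = -6 (t(F) = -4 - 2 = -6)
a(G, V) = 4/(-3 + V)
j(s) = -(-6 + s)*(s + I*sqrt(10))/5 (j(s) = -(s - 1*6)*(s + sqrt(6 - 16))/5 = -(s - 6)*(s + sqrt(-10))/5 = -(-6 + s)*(s + I*sqrt(10))/5)
k = -2/11339 (k = (4/(-3 - 14))/1334 = (4/(-17))*(1/1334) = (4*(-1/17))*(1/1334) = -4/17*1/1334 = -2/11339 ≈ -0.00017638)
k*j(t(-1)) - 1569 = -2*(-1/5*(-6)**2 + (6/5)*(-6) + 6*I*sqrt(10)/5 - 1/5*I*(-6)*sqrt(10))/11339 - 1569 = -2*(-1/5*36 - 36/5 + 6*I*sqrt(10)/5 + 6*I*sqrt(10)/5)/11339 - 1569 = -2*(-36/5 - 36/5 + 6*I*sqrt(10)/5 + 6*I*sqrt(10)/5)/11339 - 1569 = -2*(-72/5 + 12*I*sqrt(10)/5)/11339 - 1569 = (144/56695 - 24*I*sqrt(10)/56695) - 1569 = -88954311/56695 - 24*I*sqrt(10)/56695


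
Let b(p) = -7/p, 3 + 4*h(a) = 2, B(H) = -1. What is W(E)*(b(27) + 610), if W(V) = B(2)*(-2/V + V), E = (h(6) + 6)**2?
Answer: -4598593327/228528 ≈ -20123.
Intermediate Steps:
h(a) = -1/4 (h(a) = -3/4 + (1/4)*2 = -3/4 + 1/2 = -1/4)
E = 529/16 (E = (-1/4 + 6)**2 = (23/4)**2 = 529/16 ≈ 33.063)
W(V) = -V + 2/V (W(V) = -(-2/V + V) = -(V - 2/V) = -V + 2/V)
W(E)*(b(27) + 610) = (-1*529/16 + 2/(529/16))*(-7/27 + 610) = (-529/16 + 2*(16/529))*(-7*1/27 + 610) = (-529/16 + 32/529)*(-7/27 + 610) = -279329/8464*16463/27 = -4598593327/228528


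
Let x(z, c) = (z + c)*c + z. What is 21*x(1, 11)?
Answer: 2793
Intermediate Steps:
x(z, c) = z + c*(c + z) (x(z, c) = (c + z)*c + z = c*(c + z) + z = z + c*(c + z))
21*x(1, 11) = 21*(1 + 11**2 + 11*1) = 21*(1 + 121 + 11) = 21*133 = 2793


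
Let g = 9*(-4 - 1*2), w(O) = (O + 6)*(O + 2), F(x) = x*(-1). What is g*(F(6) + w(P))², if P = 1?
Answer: -12150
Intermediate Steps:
F(x) = -x
w(O) = (2 + O)*(6 + O) (w(O) = (6 + O)*(2 + O) = (2 + O)*(6 + O))
g = -54 (g = 9*(-4 - 2) = 9*(-6) = -54)
g*(F(6) + w(P))² = -54*(-1*6 + (12 + 1² + 8*1))² = -54*(-6 + (12 + 1 + 8))² = -54*(-6 + 21)² = -54*15² = -54*225 = -12150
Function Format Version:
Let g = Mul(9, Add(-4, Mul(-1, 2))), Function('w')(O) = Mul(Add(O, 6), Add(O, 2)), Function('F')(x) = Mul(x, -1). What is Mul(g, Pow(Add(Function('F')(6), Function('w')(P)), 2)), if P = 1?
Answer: -12150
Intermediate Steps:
Function('F')(x) = Mul(-1, x)
Function('w')(O) = Mul(Add(2, O), Add(6, O)) (Function('w')(O) = Mul(Add(6, O), Add(2, O)) = Mul(Add(2, O), Add(6, O)))
g = -54 (g = Mul(9, Add(-4, -2)) = Mul(9, -6) = -54)
Mul(g, Pow(Add(Function('F')(6), Function('w')(P)), 2)) = Mul(-54, Pow(Add(Mul(-1, 6), Add(12, Pow(1, 2), Mul(8, 1))), 2)) = Mul(-54, Pow(Add(-6, Add(12, 1, 8)), 2)) = Mul(-54, Pow(Add(-6, 21), 2)) = Mul(-54, Pow(15, 2)) = Mul(-54, 225) = -12150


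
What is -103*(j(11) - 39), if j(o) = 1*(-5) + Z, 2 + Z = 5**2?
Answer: 2163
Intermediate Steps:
Z = 23 (Z = -2 + 5**2 = -2 + 25 = 23)
j(o) = 18 (j(o) = 1*(-5) + 23 = -5 + 23 = 18)
-103*(j(11) - 39) = -103*(18 - 39) = -103*(-21) = 2163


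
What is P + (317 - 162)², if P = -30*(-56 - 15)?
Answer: 26155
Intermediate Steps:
P = 2130 (P = -30*(-71) = 2130)
P + (317 - 162)² = 2130 + (317 - 162)² = 2130 + 155² = 2130 + 24025 = 26155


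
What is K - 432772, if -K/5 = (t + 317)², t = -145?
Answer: -580692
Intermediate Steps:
K = -147920 (K = -5*(-145 + 317)² = -5*172² = -5*29584 = -147920)
K - 432772 = -147920 - 432772 = -580692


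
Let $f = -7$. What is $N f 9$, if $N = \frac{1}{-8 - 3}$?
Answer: $\frac{63}{11} \approx 5.7273$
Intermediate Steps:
$N = - \frac{1}{11}$ ($N = \frac{1}{-11} = - \frac{1}{11} \approx -0.090909$)
$N f 9 = \left(- \frac{1}{11}\right) \left(-7\right) 9 = \frac{7}{11} \cdot 9 = \frac{63}{11}$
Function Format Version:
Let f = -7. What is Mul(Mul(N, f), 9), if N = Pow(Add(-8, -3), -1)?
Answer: Rational(63, 11) ≈ 5.7273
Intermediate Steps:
N = Rational(-1, 11) (N = Pow(-11, -1) = Rational(-1, 11) ≈ -0.090909)
Mul(Mul(N, f), 9) = Mul(Mul(Rational(-1, 11), -7), 9) = Mul(Rational(7, 11), 9) = Rational(63, 11)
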